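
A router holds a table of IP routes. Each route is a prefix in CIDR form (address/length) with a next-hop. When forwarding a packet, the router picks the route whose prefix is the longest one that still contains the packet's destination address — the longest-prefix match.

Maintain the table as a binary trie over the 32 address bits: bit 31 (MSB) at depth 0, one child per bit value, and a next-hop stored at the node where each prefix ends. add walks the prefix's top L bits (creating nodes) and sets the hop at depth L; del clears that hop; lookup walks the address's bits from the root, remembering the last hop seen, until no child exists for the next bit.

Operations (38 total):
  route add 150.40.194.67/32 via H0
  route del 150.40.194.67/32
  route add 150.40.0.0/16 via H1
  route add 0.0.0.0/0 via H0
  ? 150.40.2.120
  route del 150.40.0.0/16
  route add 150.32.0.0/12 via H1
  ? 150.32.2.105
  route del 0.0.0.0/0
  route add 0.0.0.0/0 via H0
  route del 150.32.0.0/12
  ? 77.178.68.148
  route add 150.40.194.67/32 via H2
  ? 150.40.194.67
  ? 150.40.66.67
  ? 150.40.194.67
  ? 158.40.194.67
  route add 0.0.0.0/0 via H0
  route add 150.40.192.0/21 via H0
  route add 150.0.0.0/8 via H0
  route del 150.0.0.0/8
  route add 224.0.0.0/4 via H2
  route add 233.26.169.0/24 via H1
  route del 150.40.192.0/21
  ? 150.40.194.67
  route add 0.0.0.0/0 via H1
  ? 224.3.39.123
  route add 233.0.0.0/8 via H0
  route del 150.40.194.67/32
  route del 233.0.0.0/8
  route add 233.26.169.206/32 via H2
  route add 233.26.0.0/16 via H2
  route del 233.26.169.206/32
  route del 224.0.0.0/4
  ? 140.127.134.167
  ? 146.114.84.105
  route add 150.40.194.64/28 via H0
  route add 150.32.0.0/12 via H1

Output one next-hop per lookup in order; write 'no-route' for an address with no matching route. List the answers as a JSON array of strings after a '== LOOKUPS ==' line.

Trace:
  add 150.40.194.67/32 -> H0 at depth 32
  - 150.40.194.67/32 clear@32
  add 150.40.0.0/16 -> H1 at depth 16
  add 0.0.0.0/0 -> H0 at depth 0
  ? 150.40.2.120  path d0:H0→d1:-→d2:-→d3:-→d4:-→d5:-→d6:-→d7:-→d8:-→d9:-→d10:-→d11:-→d12:-→d13:-→d14:-→d15:-→d16:H1  best=H1
  - 150.40.0.0/16 clear@16
  add 150.32.0.0/12 -> H1 at depth 12
  ? 150.32.2.105  path d0:H0→d1:-→d2:-→d3:-→d4:-→d5:-→d6:-→d7:-→d8:-→d9:-→d10:-→d11:-→d12:H1  best=H1
  - 0.0.0.0/0 clear@0
  add 0.0.0.0/0 -> H0 at depth 0
  - 150.32.0.0/12 clear@12
  ? 77.178.68.148  path d0:H0  best=H0
  add 150.40.194.67/32 -> H2 at depth 32
  ? 150.40.194.67  path d0:H0→d1:-→d2:-→d3:-→d4:-→d5:-→d6:-→d7:-→d8:-→d9:-→d10:-→d11:-→d12:-→d13:-→d14:-→d15:-→d16:-→d17:-→d18:-→d19:-→d20:-→d21:-→d22:-→d23:-→d24:-→d25:-→d26:-→d27:-→d28:-→d29:-→d30:-→d31:-→d32:H2  best=H2
  ? 150.40.66.67  path d0:H0→d1:-→d2:-→d3:-→d4:-→d5:-→d6:-→d7:-→d8:-→d9:-→d10:-→d11:-→d12:-→d13:-→d14:-→d15:-→d16:-  best=H0
  ? 150.40.194.67  path d0:H0→d1:-→d2:-→d3:-→d4:-→d5:-→d6:-→d7:-→d8:-→d9:-→d10:-→d11:-→d12:-→d13:-→d14:-→d15:-→d16:-→d17:-→d18:-→d19:-→d20:-→d21:-→d22:-→d23:-→d24:-→d25:-→d26:-→d27:-→d28:-→d29:-→d30:-→d31:-→d32:H2  best=H2
  ? 158.40.194.67  path d0:H0→d1:-→d2:-→d3:-→d4:-  best=H0
  add 0.0.0.0/0 -> H0 at depth 0
  add 150.40.192.0/21 -> H0 at depth 21
  add 150.0.0.0/8 -> H0 at depth 8
  - 150.0.0.0/8 clear@8
  add 224.0.0.0/4 -> H2 at depth 4
  add 233.26.169.0/24 -> H1 at depth 24
  - 150.40.192.0/21 clear@21
  ? 150.40.194.67  path d0:H0→d1:-→d2:-→d3:-→d4:-→d5:-→d6:-→d7:-→d8:-→d9:-→d10:-→d11:-→d12:-→d13:-→d14:-→d15:-→d16:-→d17:-→d18:-→d19:-→d20:-→d21:-→d22:-→d23:-→d24:-→d25:-→d26:-→d27:-→d28:-→d29:-→d30:-→d31:-→d32:H2  best=H2
  add 0.0.0.0/0 -> H1 at depth 0
  ? 224.3.39.123  path d0:H1→d1:-→d2:-→d3:-→d4:H2  best=H2
  add 233.0.0.0/8 -> H0 at depth 8
  - 150.40.194.67/32 clear@32
  - 233.0.0.0/8 clear@8
  add 233.26.169.206/32 -> H2 at depth 32
  add 233.26.0.0/16 -> H2 at depth 16
  - 233.26.169.206/32 clear@32
  - 224.0.0.0/4 clear@4
  ? 140.127.134.167  path d0:H1→d1:-→d2:-→d3:-  best=H1
  ? 146.114.84.105  path d0:H1→d1:-→d2:-→d3:-→d4:-→d5:-  best=H1
  add 150.40.194.64/28 -> H0 at depth 28
  add 150.32.0.0/12 -> H1 at depth 12

== LOOKUPS ==
["H1","H1","H0","H2","H0","H2","H0","H2","H2","H1","H1"]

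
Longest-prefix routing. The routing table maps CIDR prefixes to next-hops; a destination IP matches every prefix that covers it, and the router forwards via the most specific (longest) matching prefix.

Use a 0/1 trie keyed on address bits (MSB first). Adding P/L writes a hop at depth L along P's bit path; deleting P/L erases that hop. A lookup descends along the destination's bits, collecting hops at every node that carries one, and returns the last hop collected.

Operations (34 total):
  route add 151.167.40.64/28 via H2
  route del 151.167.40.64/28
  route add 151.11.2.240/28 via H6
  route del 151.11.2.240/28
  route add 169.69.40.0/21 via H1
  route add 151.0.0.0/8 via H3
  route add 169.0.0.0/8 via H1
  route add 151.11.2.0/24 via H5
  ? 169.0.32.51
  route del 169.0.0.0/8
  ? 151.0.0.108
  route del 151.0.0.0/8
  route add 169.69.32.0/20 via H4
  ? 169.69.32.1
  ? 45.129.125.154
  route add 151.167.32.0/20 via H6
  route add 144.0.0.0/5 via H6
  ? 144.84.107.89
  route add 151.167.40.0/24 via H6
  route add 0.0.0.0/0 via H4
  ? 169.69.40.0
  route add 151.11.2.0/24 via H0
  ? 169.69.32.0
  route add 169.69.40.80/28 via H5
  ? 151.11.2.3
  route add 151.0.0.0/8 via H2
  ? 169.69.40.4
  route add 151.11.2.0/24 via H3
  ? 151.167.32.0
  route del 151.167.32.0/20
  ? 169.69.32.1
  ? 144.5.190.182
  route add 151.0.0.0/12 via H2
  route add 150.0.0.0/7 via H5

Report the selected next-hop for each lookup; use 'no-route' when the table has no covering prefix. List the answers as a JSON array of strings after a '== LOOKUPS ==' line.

Trace:
  + 151.167.40.64/28 (H2) depth=28
  - 151.167.40.64/28 clear@28
  + 151.11.2.240/28 (H6) depth=28
  - 151.11.2.240/28 clear@28
  + 169.69.40.0/21 (H1) depth=21
  + 151.0.0.0/8 (H3) depth=8
  + 169.0.0.0/8 (H1) depth=8
  + 151.11.2.0/24 (H5) depth=24
  Q 169.0.32.51: descend 101010010 ; hops seen [H1] ; pick H1
  - 169.0.0.0/8 clear@8
  Q 151.0.0.108: descend 100101110000 ; hops seen [H3] ; pick H3
  - 151.0.0.0/8 clear@8
  + 169.69.32.0/20 (H4) depth=20
  Q 169.69.32.1: descend 10101001010001010010 ; hops seen [H4] ; pick H4
  Q 45.129.125.154: descend ε ; hops seen [∅] ; pick no-route
  + 151.167.32.0/20 (H6) depth=20
  + 144.0.0.0/5 (H6) depth=5
  Q 144.84.107.89: descend 10010 ; hops seen [H6] ; pick H6
  + 151.167.40.0/24 (H6) depth=24
  + 0.0.0.0/0 (H4) depth=0
  Q 169.69.40.0: descend 101010010100010100101 ; hops seen [H4,H4,H1] ; pick H1
  + 151.11.2.0/24 (H0) depth=24
  Q 169.69.32.0: descend 10101001010001010010 ; hops seen [H4,H4] ; pick H4
  + 169.69.40.80/28 (H5) depth=28
  Q 151.11.2.3: descend 100101110000101100000010 ; hops seen [H4,H6,H0] ; pick H0
  + 151.0.0.0/8 (H2) depth=8
  Q 169.69.40.4: descend 1010100101000101001010000 ; hops seen [H4,H4,H1] ; pick H1
  + 151.11.2.0/24 (H3) depth=24
  Q 151.167.32.0: descend 10010111101001110010 ; hops seen [H4,H6,H2,H6] ; pick H6
  - 151.167.32.0/20 clear@20
  Q 169.69.32.1: descend 10101001010001010010 ; hops seen [H4,H4] ; pick H4
  Q 144.5.190.182: descend 10010 ; hops seen [H4,H6] ; pick H6
  + 151.0.0.0/12 (H2) depth=12
  + 150.0.0.0/7 (H5) depth=7

== LOOKUPS ==
["H1","H3","H4","no-route","H6","H1","H4","H0","H1","H6","H4","H6"]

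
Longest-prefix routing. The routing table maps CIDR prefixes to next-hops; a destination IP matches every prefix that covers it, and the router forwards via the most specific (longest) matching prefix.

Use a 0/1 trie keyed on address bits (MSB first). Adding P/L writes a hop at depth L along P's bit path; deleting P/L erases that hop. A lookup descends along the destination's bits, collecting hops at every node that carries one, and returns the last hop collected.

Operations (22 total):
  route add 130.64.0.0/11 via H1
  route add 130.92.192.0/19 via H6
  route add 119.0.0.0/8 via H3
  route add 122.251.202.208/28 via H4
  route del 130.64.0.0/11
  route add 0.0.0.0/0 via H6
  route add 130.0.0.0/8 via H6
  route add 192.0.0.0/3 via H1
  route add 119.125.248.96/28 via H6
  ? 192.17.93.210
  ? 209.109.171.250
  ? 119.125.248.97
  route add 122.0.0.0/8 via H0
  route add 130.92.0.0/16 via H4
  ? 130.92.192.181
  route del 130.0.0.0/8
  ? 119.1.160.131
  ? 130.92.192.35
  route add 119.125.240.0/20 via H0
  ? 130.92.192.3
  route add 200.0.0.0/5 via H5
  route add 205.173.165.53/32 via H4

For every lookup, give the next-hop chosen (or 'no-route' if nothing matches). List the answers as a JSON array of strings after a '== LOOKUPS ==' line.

Trace:
  add 130.64.0.0/11 -> H1 at depth 11
  add 130.92.192.0/19 -> H6 at depth 19
  add 119.0.0.0/8 -> H3 at depth 8
  add 122.251.202.208/28 -> H4 at depth 28
  del 130.64.0.0/11 (clear depth 11)
  add 0.0.0.0/0 -> H6 at depth 0
  add 130.0.0.0/8 -> H6 at depth 8
  add 192.0.0.0/3 -> H1 at depth 3
  add 119.125.248.96/28 -> H6 at depth 28
  lookup 192.17.93.210: bits 110 walk d0:H6→d1:-→d2:-→d3:H1 -> H1
  lookup 209.109.171.250: bits 110 walk d0:H6→d1:-→d2:-→d3:H1 -> H1
  lookup 119.125.248.97: bits 0111011101111101111110000110 walk d0:H6→d1:-→d2:-→d3:-→d4:-→d5:-→d6:-→d7:-→d8:H3→d9:-→d10:-→d11:-→d12:-→d13:-→d14:-→d15:-→d16:-→d17:-→d18:-→d19:-→d20:-→d21:-→d22:-→d23:-→d24:-→d25:-→d26:-→d27:-→d28:H6 -> H6
  add 122.0.0.0/8 -> H0 at depth 8
  add 130.92.0.0/16 -> H4 at depth 16
  lookup 130.92.192.181: bits 1000001001011100110 walk d0:H6→d1:-→d2:-→d3:-→d4:-→d5:-→d6:-→d7:-→d8:H6→d9:-→d10:-→d11:-→d12:-→d13:-→d14:-→d15:-→d16:H4→d17:-→d18:-→d19:H6 -> H6
  del 130.0.0.0/8 (clear depth 8)
  lookup 119.1.160.131: bits 011101110 walk d0:H6→d1:-→d2:-→d3:-→d4:-→d5:-→d6:-→d7:-→d8:H3→d9:- -> H3
  lookup 130.92.192.35: bits 1000001001011100110 walk d0:H6→d1:-→d2:-→d3:-→d4:-→d5:-→d6:-→d7:-→d8:-→d9:-→d10:-→d11:-→d12:-→d13:-→d14:-→d15:-→d16:H4→d17:-→d18:-→d19:H6 -> H6
  add 119.125.240.0/20 -> H0 at depth 20
  lookup 130.92.192.3: bits 1000001001011100110 walk d0:H6→d1:-→d2:-→d3:-→d4:-→d5:-→d6:-→d7:-→d8:-→d9:-→d10:-→d11:-→d12:-→d13:-→d14:-→d15:-→d16:H4→d17:-→d18:-→d19:H6 -> H6
  add 200.0.0.0/5 -> H5 at depth 5
  add 205.173.165.53/32 -> H4 at depth 32

== LOOKUPS ==
["H1","H1","H6","H6","H3","H6","H6"]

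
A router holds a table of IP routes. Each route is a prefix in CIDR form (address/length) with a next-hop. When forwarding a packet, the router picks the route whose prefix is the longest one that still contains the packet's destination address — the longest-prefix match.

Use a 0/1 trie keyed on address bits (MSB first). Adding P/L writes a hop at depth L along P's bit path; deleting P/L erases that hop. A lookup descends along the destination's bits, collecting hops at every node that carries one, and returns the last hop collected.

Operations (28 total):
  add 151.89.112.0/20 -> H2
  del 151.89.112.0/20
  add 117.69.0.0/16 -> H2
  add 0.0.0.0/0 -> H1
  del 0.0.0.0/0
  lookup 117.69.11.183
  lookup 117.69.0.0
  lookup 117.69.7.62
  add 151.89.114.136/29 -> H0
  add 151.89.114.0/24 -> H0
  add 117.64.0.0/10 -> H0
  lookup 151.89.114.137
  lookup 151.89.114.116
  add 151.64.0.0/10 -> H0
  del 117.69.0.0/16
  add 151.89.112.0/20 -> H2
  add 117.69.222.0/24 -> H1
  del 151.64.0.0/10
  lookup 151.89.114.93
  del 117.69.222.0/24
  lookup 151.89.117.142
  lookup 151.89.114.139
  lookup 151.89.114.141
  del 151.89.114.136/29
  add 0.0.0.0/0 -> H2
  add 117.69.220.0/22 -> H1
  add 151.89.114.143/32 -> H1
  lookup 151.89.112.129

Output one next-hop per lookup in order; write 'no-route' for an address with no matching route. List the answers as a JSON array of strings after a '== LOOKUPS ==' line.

Process each operation:
  + 151.89.112.0/20 (H2) depth=20
  del 151.89.112.0/20 (clear depth 20)
  + 117.69.0.0/16 (H2) depth=16
  + 0.0.0.0/0 (H1) depth=0
  del 0.0.0.0/0 (clear depth 0)
  lookup 117.69.11.183: bits 0111010101000101 walk d0:-→d1:-→d2:-→d3:-→d4:-→d5:-→d6:-→d7:-→d8:-→d9:-→d10:-→d11:-→d12:-→d13:-→d14:-→d15:-→d16:H2 -> H2
  lookup 117.69.0.0: bits 0111010101000101 walk d0:-→d1:-→d2:-→d3:-→d4:-→d5:-→d6:-→d7:-→d8:-→d9:-→d10:-→d11:-→d12:-→d13:-→d14:-→d15:-→d16:H2 -> H2
  lookup 117.69.7.62: bits 0111010101000101 walk d0:-→d1:-→d2:-→d3:-→d4:-→d5:-→d6:-→d7:-→d8:-→d9:-→d10:-→d11:-→d12:-→d13:-→d14:-→d15:-→d16:H2 -> H2
  + 151.89.114.136/29 (H0) depth=29
  + 151.89.114.0/24 (H0) depth=24
  + 117.64.0.0/10 (H0) depth=10
  lookup 151.89.114.137: bits 10010111010110010111001010001 walk d0:-→d1:-→d2:-→d3:-→d4:-→d5:-→d6:-→d7:-→d8:-→d9:-→d10:-→d11:-→d12:-→d13:-→d14:-→d15:-→d16:-→d17:-→d18:-→d19:-→d20:-→d21:-→d22:-→d23:-→d24:H0→d25:-→d26:-→d27:-→d28:-→d29:H0 -> H0
  lookup 151.89.114.116: bits 100101110101100101110010 walk d0:-→d1:-→d2:-→d3:-→d4:-→d5:-→d6:-→d7:-→d8:-→d9:-→d10:-→d11:-→d12:-→d13:-→d14:-→d15:-→d16:-→d17:-→d18:-→d19:-→d20:-→d21:-→d22:-→d23:-→d24:H0 -> H0
  + 151.64.0.0/10 (H0) depth=10
  del 117.69.0.0/16 (clear depth 16)
  + 151.89.112.0/20 (H2) depth=20
  + 117.69.222.0/24 (H1) depth=24
  del 151.64.0.0/10 (clear depth 10)
  lookup 151.89.114.93: bits 100101110101100101110010 walk d0:-→d1:-→d2:-→d3:-→d4:-→d5:-→d6:-→d7:-→d8:-→d9:-→d10:-→d11:-→d12:-→d13:-→d14:-→d15:-→d16:-→d17:-→d18:-→d19:-→d20:H2→d21:-→d22:-→d23:-→d24:H0 -> H0
  del 117.69.222.0/24 (clear depth 24)
  lookup 151.89.117.142: bits 100101110101100101110 walk d0:-→d1:-→d2:-→d3:-→d4:-→d5:-→d6:-→d7:-→d8:-→d9:-→d10:-→d11:-→d12:-→d13:-→d14:-→d15:-→d16:-→d17:-→d18:-→d19:-→d20:H2→d21:- -> H2
  lookup 151.89.114.139: bits 10010111010110010111001010001 walk d0:-→d1:-→d2:-→d3:-→d4:-→d5:-→d6:-→d7:-→d8:-→d9:-→d10:-→d11:-→d12:-→d13:-→d14:-→d15:-→d16:-→d17:-→d18:-→d19:-→d20:H2→d21:-→d22:-→d23:-→d24:H0→d25:-→d26:-→d27:-→d28:-→d29:H0 -> H0
  lookup 151.89.114.141: bits 10010111010110010111001010001 walk d0:-→d1:-→d2:-→d3:-→d4:-→d5:-→d6:-→d7:-→d8:-→d9:-→d10:-→d11:-→d12:-→d13:-→d14:-→d15:-→d16:-→d17:-→d18:-→d19:-→d20:H2→d21:-→d22:-→d23:-→d24:H0→d25:-→d26:-→d27:-→d28:-→d29:H0 -> H0
  del 151.89.114.136/29 (clear depth 29)
  + 0.0.0.0/0 (H2) depth=0
  + 117.69.220.0/22 (H1) depth=22
  + 151.89.114.143/32 (H1) depth=32
  lookup 151.89.112.129: bits 1001011101011001011100 walk d0:H2→d1:-→d2:-→d3:-→d4:-→d5:-→d6:-→d7:-→d8:-→d9:-→d10:-→d11:-→d12:-→d13:-→d14:-→d15:-→d16:-→d17:-→d18:-→d19:-→d20:H2→d21:-→d22:- -> H2

== LOOKUPS ==
["H2","H2","H2","H0","H0","H0","H2","H0","H0","H2"]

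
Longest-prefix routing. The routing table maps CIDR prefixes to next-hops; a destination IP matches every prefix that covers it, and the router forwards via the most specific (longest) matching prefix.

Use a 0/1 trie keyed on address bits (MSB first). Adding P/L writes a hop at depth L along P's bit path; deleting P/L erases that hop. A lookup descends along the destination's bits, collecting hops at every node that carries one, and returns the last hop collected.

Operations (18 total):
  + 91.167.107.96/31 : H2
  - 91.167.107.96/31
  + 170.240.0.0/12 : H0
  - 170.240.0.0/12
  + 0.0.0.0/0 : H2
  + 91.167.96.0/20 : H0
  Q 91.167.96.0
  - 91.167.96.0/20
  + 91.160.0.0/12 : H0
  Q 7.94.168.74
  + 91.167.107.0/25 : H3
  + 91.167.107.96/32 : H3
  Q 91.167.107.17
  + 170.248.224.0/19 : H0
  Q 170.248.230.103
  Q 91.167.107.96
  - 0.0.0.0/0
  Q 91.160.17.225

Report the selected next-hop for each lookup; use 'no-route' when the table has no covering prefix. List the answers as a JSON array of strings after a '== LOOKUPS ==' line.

Process each operation:
  + 91.167.107.96/31 (H2) depth=31
  - 91.167.107.96/31 clear@31
  + 170.240.0.0/12 (H0) depth=12
  - 170.240.0.0/12 clear@12
  + 0.0.0.0/0 (H2) depth=0
  + 91.167.96.0/20 (H0) depth=20
  Q 91.167.96.0: descend 01011011101001110110 ; hops seen [H2,H0] ; pick H0
  - 91.167.96.0/20 clear@20
  + 91.160.0.0/12 (H0) depth=12
  Q 7.94.168.74: descend 0 ; hops seen [H2] ; pick H2
  + 91.167.107.0/25 (H3) depth=25
  + 91.167.107.96/32 (H3) depth=32
  Q 91.167.107.17: descend 0101101110100111011010110 ; hops seen [H2,H0,H3] ; pick H3
  + 170.248.224.0/19 (H0) depth=19
  Q 170.248.230.103: descend 1010101011111000111 ; hops seen [H2,H0] ; pick H0
  Q 91.167.107.96: descend 01011011101001110110101101100000 ; hops seen [H2,H0,H3,H3] ; pick H3
  - 0.0.0.0/0 clear@0
  Q 91.160.17.225: descend 0101101110100 ; hops seen [H0] ; pick H0

== LOOKUPS ==
["H0","H2","H3","H0","H3","H0"]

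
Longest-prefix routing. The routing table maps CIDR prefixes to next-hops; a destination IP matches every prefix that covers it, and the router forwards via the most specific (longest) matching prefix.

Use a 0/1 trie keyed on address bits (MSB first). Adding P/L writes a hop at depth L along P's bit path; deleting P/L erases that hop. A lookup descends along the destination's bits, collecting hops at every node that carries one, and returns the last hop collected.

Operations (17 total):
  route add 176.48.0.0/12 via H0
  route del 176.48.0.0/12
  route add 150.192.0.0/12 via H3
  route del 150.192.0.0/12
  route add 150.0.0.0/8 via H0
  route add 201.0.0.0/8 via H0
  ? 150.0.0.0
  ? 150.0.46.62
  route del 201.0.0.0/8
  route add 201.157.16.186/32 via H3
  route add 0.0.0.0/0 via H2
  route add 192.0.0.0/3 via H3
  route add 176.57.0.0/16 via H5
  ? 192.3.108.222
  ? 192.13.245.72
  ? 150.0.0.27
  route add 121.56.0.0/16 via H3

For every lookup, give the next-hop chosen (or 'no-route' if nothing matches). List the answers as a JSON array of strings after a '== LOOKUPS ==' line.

Apply in order:
  + 176.48.0.0/12 (H0) depth=12
  del 176.48.0.0/12 (clear depth 12)
  + 150.192.0.0/12 (H3) depth=12
  del 150.192.0.0/12 (clear depth 12)
  + 150.0.0.0/8 (H0) depth=8
  + 201.0.0.0/8 (H0) depth=8
  Q 150.0.0.0: descend 10010110 ; hops seen [H0] ; pick H0
  Q 150.0.46.62: descend 10010110 ; hops seen [H0] ; pick H0
  del 201.0.0.0/8 (clear depth 8)
  + 201.157.16.186/32 (H3) depth=32
  + 0.0.0.0/0 (H2) depth=0
  + 192.0.0.0/3 (H3) depth=3
  + 176.57.0.0/16 (H5) depth=16
  Q 192.3.108.222: descend 1100 ; hops seen [H2,H3] ; pick H3
  Q 192.13.245.72: descend 1100 ; hops seen [H2,H3] ; pick H3
  Q 150.0.0.27: descend 10010110 ; hops seen [H2,H0] ; pick H0
  + 121.56.0.0/16 (H3) depth=16

== LOOKUPS ==
["H0","H0","H3","H3","H0"]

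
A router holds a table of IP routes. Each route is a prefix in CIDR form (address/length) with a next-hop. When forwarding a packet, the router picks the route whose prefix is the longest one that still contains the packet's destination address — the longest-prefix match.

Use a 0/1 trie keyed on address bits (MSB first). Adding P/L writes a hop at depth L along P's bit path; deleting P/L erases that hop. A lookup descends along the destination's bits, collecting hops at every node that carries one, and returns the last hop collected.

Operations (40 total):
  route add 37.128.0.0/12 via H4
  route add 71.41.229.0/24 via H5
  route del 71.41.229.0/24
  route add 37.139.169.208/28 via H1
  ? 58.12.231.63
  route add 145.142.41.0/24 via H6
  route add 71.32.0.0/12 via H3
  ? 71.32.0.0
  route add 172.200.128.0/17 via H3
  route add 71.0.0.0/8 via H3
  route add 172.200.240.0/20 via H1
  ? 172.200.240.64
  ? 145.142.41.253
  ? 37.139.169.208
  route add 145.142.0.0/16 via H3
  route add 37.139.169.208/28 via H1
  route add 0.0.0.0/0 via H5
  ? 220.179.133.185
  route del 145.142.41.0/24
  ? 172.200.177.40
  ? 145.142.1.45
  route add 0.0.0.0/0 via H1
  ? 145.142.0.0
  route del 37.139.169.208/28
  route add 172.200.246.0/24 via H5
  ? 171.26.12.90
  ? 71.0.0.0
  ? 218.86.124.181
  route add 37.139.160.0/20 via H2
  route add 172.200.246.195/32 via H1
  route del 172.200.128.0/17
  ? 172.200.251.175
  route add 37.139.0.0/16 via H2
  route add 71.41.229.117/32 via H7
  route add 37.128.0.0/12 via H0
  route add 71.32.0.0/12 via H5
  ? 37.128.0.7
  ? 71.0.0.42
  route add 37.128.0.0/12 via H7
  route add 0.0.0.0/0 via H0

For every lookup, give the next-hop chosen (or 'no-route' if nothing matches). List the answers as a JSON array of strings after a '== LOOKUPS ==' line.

Trace:
  + 37.128.0.0/12 (H4) depth=12
  + 71.41.229.0/24 (H5) depth=24
  del 71.41.229.0/24 (clear depth 24)
  + 37.139.169.208/28 (H1) depth=28
  ? 58.12.231.63  path d0:-→d1:-→d2:-→d3:-  best=no-route
  + 145.142.41.0/24 (H6) depth=24
  + 71.32.0.0/12 (H3) depth=12
  ? 71.32.0.0  path d0:-→d1:-→d2:-→d3:-→d4:-→d5:-→d6:-→d7:-→d8:-→d9:-→d10:-→d11:-→d12:H3  best=H3
  + 172.200.128.0/17 (H3) depth=17
  + 71.0.0.0/8 (H3) depth=8
  + 172.200.240.0/20 (H1) depth=20
  ? 172.200.240.64  path d0:-→d1:-→d2:-→d3:-→d4:-→d5:-→d6:-→d7:-→d8:-→d9:-→d10:-→d11:-→d12:-→d13:-→d14:-→d15:-→d16:-→d17:H3→d18:-→d19:-→d20:H1  best=H1
  ? 145.142.41.253  path d0:-→d1:-→d2:-→d3:-→d4:-→d5:-→d6:-→d7:-→d8:-→d9:-→d10:-→d11:-→d12:-→d13:-→d14:-→d15:-→d16:-→d17:-→d18:-→d19:-→d20:-→d21:-→d22:-→d23:-→d24:H6  best=H6
  ? 37.139.169.208  path d0:-→d1:-→d2:-→d3:-→d4:-→d5:-→d6:-→d7:-→d8:-→d9:-→d10:-→d11:-→d12:H4→d13:-→d14:-→d15:-→d16:-→d17:-→d18:-→d19:-→d20:-→d21:-→d22:-→d23:-→d24:-→d25:-→d26:-→d27:-→d28:H1  best=H1
  + 145.142.0.0/16 (H3) depth=16
  + 37.139.169.208/28 (H1) depth=28
  + 0.0.0.0/0 (H5) depth=0
  ? 220.179.133.185  path d0:H5→d1:-  best=H5
  del 145.142.41.0/24 (clear depth 24)
  ? 172.200.177.40  path d0:H5→d1:-→d2:-→d3:-→d4:-→d5:-→d6:-→d7:-→d8:-→d9:-→d10:-→d11:-→d12:-→d13:-→d14:-→d15:-→d16:-→d17:H3  best=H3
  ? 145.142.1.45  path d0:H5→d1:-→d2:-→d3:-→d4:-→d5:-→d6:-→d7:-→d8:-→d9:-→d10:-→d11:-→d12:-→d13:-→d14:-→d15:-→d16:H3→d17:-→d18:-  best=H3
  + 0.0.0.0/0 (H1) depth=0
  ? 145.142.0.0  path d0:H1→d1:-→d2:-→d3:-→d4:-→d5:-→d6:-→d7:-→d8:-→d9:-→d10:-→d11:-→d12:-→d13:-→d14:-→d15:-→d16:H3→d17:-→d18:-  best=H3
  del 37.139.169.208/28 (clear depth 28)
  + 172.200.246.0/24 (H5) depth=24
  ? 171.26.12.90  path d0:H1→d1:-→d2:-→d3:-→d4:-→d5:-  best=H1
  ? 71.0.0.0  path d0:H1→d1:-→d2:-→d3:-→d4:-→d5:-→d6:-→d7:-→d8:H3→d9:-→d10:-  best=H3
  ? 218.86.124.181  path d0:H1→d1:-  best=H1
  + 37.139.160.0/20 (H2) depth=20
  + 172.200.246.195/32 (H1) depth=32
  del 172.200.128.0/17 (clear depth 17)
  ? 172.200.251.175  path d0:H1→d1:-→d2:-→d3:-→d4:-→d5:-→d6:-→d7:-→d8:-→d9:-→d10:-→d11:-→d12:-→d13:-→d14:-→d15:-→d16:-→d17:-→d18:-→d19:-→d20:H1  best=H1
  + 37.139.0.0/16 (H2) depth=16
  + 71.41.229.117/32 (H7) depth=32
  + 37.128.0.0/12 (H0) depth=12
  + 71.32.0.0/12 (H5) depth=12
  ? 37.128.0.7  path d0:H1→d1:-→d2:-→d3:-→d4:-→d5:-→d6:-→d7:-→d8:-→d9:-→d10:-→d11:-→d12:H0  best=H0
  ? 71.0.0.42  path d0:H1→d1:-→d2:-→d3:-→d4:-→d5:-→d6:-→d7:-→d8:H3→d9:-→d10:-  best=H3
  + 37.128.0.0/12 (H7) depth=12
  + 0.0.0.0/0 (H0) depth=0

== LOOKUPS ==
["no-route","H3","H1","H6","H1","H5","H3","H3","H3","H1","H3","H1","H1","H0","H3"]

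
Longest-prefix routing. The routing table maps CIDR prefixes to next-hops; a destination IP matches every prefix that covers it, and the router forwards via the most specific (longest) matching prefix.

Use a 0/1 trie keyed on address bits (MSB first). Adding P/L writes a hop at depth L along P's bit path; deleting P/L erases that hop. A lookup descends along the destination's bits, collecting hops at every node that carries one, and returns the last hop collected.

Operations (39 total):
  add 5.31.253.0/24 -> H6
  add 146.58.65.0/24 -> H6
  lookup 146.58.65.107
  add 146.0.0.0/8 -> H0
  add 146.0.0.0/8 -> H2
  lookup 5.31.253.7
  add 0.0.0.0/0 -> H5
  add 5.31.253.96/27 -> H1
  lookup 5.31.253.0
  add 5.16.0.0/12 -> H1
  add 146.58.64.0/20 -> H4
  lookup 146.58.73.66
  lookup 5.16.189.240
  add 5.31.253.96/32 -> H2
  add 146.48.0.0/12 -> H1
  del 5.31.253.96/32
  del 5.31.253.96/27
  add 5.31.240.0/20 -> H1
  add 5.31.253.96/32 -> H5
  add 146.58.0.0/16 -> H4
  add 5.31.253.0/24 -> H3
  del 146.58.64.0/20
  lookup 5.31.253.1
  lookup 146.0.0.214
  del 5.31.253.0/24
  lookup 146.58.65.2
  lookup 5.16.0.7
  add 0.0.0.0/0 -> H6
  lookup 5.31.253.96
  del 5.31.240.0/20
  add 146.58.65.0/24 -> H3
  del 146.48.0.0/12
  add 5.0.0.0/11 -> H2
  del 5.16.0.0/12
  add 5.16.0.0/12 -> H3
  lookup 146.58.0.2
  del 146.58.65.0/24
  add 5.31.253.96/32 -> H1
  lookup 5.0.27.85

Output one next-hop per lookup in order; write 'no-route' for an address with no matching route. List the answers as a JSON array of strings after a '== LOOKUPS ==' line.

Apply in order:
  + 5.31.253.0/24 (H6) depth=24
  + 146.58.65.0/24 (H6) depth=24
  ? 146.58.65.107  path d0:-→d1:-→d2:-→d3:-→d4:-→d5:-→d6:-→d7:-→d8:-→d9:-→d10:-→d11:-→d12:-→d13:-→d14:-→d15:-→d16:-→d17:-→d18:-→d19:-→d20:-→d21:-→d22:-→d23:-→d24:H6  best=H6
  + 146.0.0.0/8 (H0) depth=8
  + 146.0.0.0/8 (H2) depth=8
  ? 5.31.253.7  path d0:-→d1:-→d2:-→d3:-→d4:-→d5:-→d6:-→d7:-→d8:-→d9:-→d10:-→d11:-→d12:-→d13:-→d14:-→d15:-→d16:-→d17:-→d18:-→d19:-→d20:-→d21:-→d22:-→d23:-→d24:H6  best=H6
  + 0.0.0.0/0 (H5) depth=0
  + 5.31.253.96/27 (H1) depth=27
  ? 5.31.253.0  path d0:H5→d1:-→d2:-→d3:-→d4:-→d5:-→d6:-→d7:-→d8:-→d9:-→d10:-→d11:-→d12:-→d13:-→d14:-→d15:-→d16:-→d17:-→d18:-→d19:-→d20:-→d21:-→d22:-→d23:-→d24:H6→d25:-  best=H6
  + 5.16.0.0/12 (H1) depth=12
  + 146.58.64.0/20 (H4) depth=20
  ? 146.58.73.66  path d0:H5→d1:-→d2:-→d3:-→d4:-→d5:-→d6:-→d7:-→d8:H2→d9:-→d10:-→d11:-→d12:-→d13:-→d14:-→d15:-→d16:-→d17:-→d18:-→d19:-→d20:H4  best=H4
  ? 5.16.189.240  path d0:H5→d1:-→d2:-→d3:-→d4:-→d5:-→d6:-→d7:-→d8:-→d9:-→d10:-→d11:-→d12:H1  best=H1
  + 5.31.253.96/32 (H2) depth=32
  + 146.48.0.0/12 (H1) depth=12
  del 5.31.253.96/32 (clear depth 32)
  del 5.31.253.96/27 (clear depth 27)
  + 5.31.240.0/20 (H1) depth=20
  + 5.31.253.96/32 (H5) depth=32
  + 146.58.0.0/16 (H4) depth=16
  + 5.31.253.0/24 (H3) depth=24
  del 146.58.64.0/20 (clear depth 20)
  ? 5.31.253.1  path d0:H5→d1:-→d2:-→d3:-→d4:-→d5:-→d6:-→d7:-→d8:-→d9:-→d10:-→d11:-→d12:H1→d13:-→d14:-→d15:-→d16:-→d17:-→d18:-→d19:-→d20:H1→d21:-→d22:-→d23:-→d24:H3→d25:-  best=H3
  ? 146.0.0.214  path d0:H5→d1:-→d2:-→d3:-→d4:-→d5:-→d6:-→d7:-→d8:H2→d9:-→d10:-  best=H2
  del 5.31.253.0/24 (clear depth 24)
  ? 146.58.65.2  path d0:H5→d1:-→d2:-→d3:-→d4:-→d5:-→d6:-→d7:-→d8:H2→d9:-→d10:-→d11:-→d12:H1→d13:-→d14:-→d15:-→d16:H4→d17:-→d18:-→d19:-→d20:-→d21:-→d22:-→d23:-→d24:H6  best=H6
  ? 5.16.0.7  path d0:H5→d1:-→d2:-→d3:-→d4:-→d5:-→d6:-→d7:-→d8:-→d9:-→d10:-→d11:-→d12:H1  best=H1
  + 0.0.0.0/0 (H6) depth=0
  ? 5.31.253.96  path d0:H6→d1:-→d2:-→d3:-→d4:-→d5:-→d6:-→d7:-→d8:-→d9:-→d10:-→d11:-→d12:H1→d13:-→d14:-→d15:-→d16:-→d17:-→d18:-→d19:-→d20:H1→d21:-→d22:-→d23:-→d24:-→d25:-→d26:-→d27:-→d28:-→d29:-→d30:-→d31:-→d32:H5  best=H5
  del 5.31.240.0/20 (clear depth 20)
  + 146.58.65.0/24 (H3) depth=24
  del 146.48.0.0/12 (clear depth 12)
  + 5.0.0.0/11 (H2) depth=11
  del 5.16.0.0/12 (clear depth 12)
  + 5.16.0.0/12 (H3) depth=12
  ? 146.58.0.2  path d0:H6→d1:-→d2:-→d3:-→d4:-→d5:-→d6:-→d7:-→d8:H2→d9:-→d10:-→d11:-→d12:-→d13:-→d14:-→d15:-→d16:H4→d17:-  best=H4
  del 146.58.65.0/24 (clear depth 24)
  + 5.31.253.96/32 (H1) depth=32
  ? 5.0.27.85  path d0:H6→d1:-→d2:-→d3:-→d4:-→d5:-→d6:-→d7:-→d8:-→d9:-→d10:-→d11:H2  best=H2

== LOOKUPS ==
["H6","H6","H6","H4","H1","H3","H2","H6","H1","H5","H4","H2"]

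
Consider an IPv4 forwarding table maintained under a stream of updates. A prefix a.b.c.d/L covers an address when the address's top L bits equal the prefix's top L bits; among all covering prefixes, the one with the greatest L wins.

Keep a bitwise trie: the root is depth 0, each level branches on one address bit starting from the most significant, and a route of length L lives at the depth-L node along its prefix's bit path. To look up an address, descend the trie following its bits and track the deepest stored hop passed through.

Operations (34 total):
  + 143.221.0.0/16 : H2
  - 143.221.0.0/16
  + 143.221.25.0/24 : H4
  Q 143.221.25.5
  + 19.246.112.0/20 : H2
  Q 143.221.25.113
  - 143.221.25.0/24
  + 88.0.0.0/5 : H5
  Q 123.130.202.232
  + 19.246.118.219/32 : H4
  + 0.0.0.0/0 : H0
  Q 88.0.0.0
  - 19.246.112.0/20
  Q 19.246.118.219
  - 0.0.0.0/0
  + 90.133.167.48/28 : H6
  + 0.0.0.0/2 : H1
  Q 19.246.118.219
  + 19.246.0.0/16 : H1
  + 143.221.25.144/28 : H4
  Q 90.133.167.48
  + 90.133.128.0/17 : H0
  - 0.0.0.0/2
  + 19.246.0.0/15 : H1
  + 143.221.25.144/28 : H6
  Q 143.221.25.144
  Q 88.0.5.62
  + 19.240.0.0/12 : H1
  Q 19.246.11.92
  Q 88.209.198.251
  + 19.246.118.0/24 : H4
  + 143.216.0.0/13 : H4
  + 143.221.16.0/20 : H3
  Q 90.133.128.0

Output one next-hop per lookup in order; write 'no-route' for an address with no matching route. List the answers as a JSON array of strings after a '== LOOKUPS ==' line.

Trace:
  + 143.221.0.0/16 (H2) depth=16
  - 143.221.0.0/16 clear@16
  + 143.221.25.0/24 (H4) depth=24
  Q 143.221.25.5: descend 100011111101110100011001 ; hops seen [H4] ; pick H4
  + 19.246.112.0/20 (H2) depth=20
  Q 143.221.25.113: descend 100011111101110100011001 ; hops seen [H4] ; pick H4
  - 143.221.25.0/24 clear@24
  + 88.0.0.0/5 (H5) depth=5
  Q 123.130.202.232: descend 01 ; hops seen [∅] ; pick no-route
  + 19.246.118.219/32 (H4) depth=32
  + 0.0.0.0/0 (H0) depth=0
  Q 88.0.0.0: descend 01011 ; hops seen [H0,H5] ; pick H5
  - 19.246.112.0/20 clear@20
  Q 19.246.118.219: descend 00010011111101100111011011011011 ; hops seen [H0,H4] ; pick H4
  - 0.0.0.0/0 clear@0
  + 90.133.167.48/28 (H6) depth=28
  + 0.0.0.0/2 (H1) depth=2
  Q 19.246.118.219: descend 00010011111101100111011011011011 ; hops seen [H1,H4] ; pick H4
  + 19.246.0.0/16 (H1) depth=16
  + 143.221.25.144/28 (H4) depth=28
  Q 90.133.167.48: descend 0101101010000101101001110011 ; hops seen [H5,H6] ; pick H6
  + 90.133.128.0/17 (H0) depth=17
  - 0.0.0.0/2 clear@2
  + 19.246.0.0/15 (H1) depth=15
  + 143.221.25.144/28 (H6) depth=28
  Q 143.221.25.144: descend 1000111111011101000110011001 ; hops seen [H6] ; pick H6
  Q 88.0.5.62: descend 010110 ; hops seen [H5] ; pick H5
  + 19.240.0.0/12 (H1) depth=12
  Q 19.246.11.92: descend 00010011111101100 ; hops seen [H1,H1,H1] ; pick H1
  Q 88.209.198.251: descend 010110 ; hops seen [H5] ; pick H5
  + 19.246.118.0/24 (H4) depth=24
  + 143.216.0.0/13 (H4) depth=13
  + 143.221.16.0/20 (H3) depth=20
  Q 90.133.128.0: descend 010110101000010110 ; hops seen [H5,H0] ; pick H0

== LOOKUPS ==
["H4","H4","no-route","H5","H4","H4","H6","H6","H5","H1","H5","H0"]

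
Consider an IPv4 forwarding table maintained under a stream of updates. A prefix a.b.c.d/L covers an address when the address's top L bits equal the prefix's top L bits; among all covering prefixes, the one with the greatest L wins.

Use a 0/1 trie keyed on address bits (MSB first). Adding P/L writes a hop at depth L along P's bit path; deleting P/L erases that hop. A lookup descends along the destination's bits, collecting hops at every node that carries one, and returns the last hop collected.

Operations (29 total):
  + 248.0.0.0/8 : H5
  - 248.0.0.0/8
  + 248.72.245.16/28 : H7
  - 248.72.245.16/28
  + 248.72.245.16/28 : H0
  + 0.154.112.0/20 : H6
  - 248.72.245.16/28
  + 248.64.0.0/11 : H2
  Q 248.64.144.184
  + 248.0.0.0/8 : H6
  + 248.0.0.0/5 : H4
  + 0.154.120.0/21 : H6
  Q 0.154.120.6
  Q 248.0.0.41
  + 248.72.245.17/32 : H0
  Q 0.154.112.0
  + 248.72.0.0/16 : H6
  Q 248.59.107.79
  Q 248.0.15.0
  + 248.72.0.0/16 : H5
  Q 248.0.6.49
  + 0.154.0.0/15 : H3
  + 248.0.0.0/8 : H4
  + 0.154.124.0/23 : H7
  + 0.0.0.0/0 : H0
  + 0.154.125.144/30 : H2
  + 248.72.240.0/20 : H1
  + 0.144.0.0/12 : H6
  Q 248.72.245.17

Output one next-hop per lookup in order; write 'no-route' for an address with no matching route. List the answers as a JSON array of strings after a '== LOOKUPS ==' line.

Process each operation:
  add 248.0.0.0/8 -> H5 at depth 8
  - 248.0.0.0/8 clear@8
  add 248.72.245.16/28 -> H7 at depth 28
  - 248.72.245.16/28 clear@28
  add 248.72.245.16/28 -> H0 at depth 28
  add 0.154.112.0/20 -> H6 at depth 20
  - 248.72.245.16/28 clear@28
  add 248.64.0.0/11 -> H2 at depth 11
  ? 248.64.144.184  path d0:-→d1:-→d2:-→d3:-→d4:-→d5:-→d6:-→d7:-→d8:-→d9:-→d10:-→d11:H2→d12:-  best=H2
  add 248.0.0.0/8 -> H6 at depth 8
  add 248.0.0.0/5 -> H4 at depth 5
  add 0.154.120.0/21 -> H6 at depth 21
  ? 0.154.120.6  path d0:-→d1:-→d2:-→d3:-→d4:-→d5:-→d6:-→d7:-→d8:-→d9:-→d10:-→d11:-→d12:-→d13:-→d14:-→d15:-→d16:-→d17:-→d18:-→d19:-→d20:H6→d21:H6  best=H6
  ? 248.0.0.41  path d0:-→d1:-→d2:-→d3:-→d4:-→d5:H4→d6:-→d7:-→d8:H6→d9:-  best=H6
  add 248.72.245.17/32 -> H0 at depth 32
  ? 0.154.112.0  path d0:-→d1:-→d2:-→d3:-→d4:-→d5:-→d6:-→d7:-→d8:-→d9:-→d10:-→d11:-→d12:-→d13:-→d14:-→d15:-→d16:-→d17:-→d18:-→d19:-→d20:H6  best=H6
  add 248.72.0.0/16 -> H6 at depth 16
  ? 248.59.107.79  path d0:-→d1:-→d2:-→d3:-→d4:-→d5:H4→d6:-→d7:-→d8:H6→d9:-  best=H6
  ? 248.0.15.0  path d0:-→d1:-→d2:-→d3:-→d4:-→d5:H4→d6:-→d7:-→d8:H6→d9:-  best=H6
  add 248.72.0.0/16 -> H5 at depth 16
  ? 248.0.6.49  path d0:-→d1:-→d2:-→d3:-→d4:-→d5:H4→d6:-→d7:-→d8:H6→d9:-  best=H6
  add 0.154.0.0/15 -> H3 at depth 15
  add 248.0.0.0/8 -> H4 at depth 8
  add 0.154.124.0/23 -> H7 at depth 23
  add 0.0.0.0/0 -> H0 at depth 0
  add 0.154.125.144/30 -> H2 at depth 30
  add 248.72.240.0/20 -> H1 at depth 20
  add 0.144.0.0/12 -> H6 at depth 12
  ? 248.72.245.17  path d0:H0→d1:-→d2:-→d3:-→d4:-→d5:H4→d6:-→d7:-→d8:H4→d9:-→d10:-→d11:H2→d12:-→d13:-→d14:-→d15:-→d16:H5→d17:-→d18:-→d19:-→d20:H1→d21:-→d22:-→d23:-→d24:-→d25:-→d26:-→d27:-→d28:-→d29:-→d30:-→d31:-→d32:H0  best=H0

== LOOKUPS ==
["H2","H6","H6","H6","H6","H6","H6","H0"]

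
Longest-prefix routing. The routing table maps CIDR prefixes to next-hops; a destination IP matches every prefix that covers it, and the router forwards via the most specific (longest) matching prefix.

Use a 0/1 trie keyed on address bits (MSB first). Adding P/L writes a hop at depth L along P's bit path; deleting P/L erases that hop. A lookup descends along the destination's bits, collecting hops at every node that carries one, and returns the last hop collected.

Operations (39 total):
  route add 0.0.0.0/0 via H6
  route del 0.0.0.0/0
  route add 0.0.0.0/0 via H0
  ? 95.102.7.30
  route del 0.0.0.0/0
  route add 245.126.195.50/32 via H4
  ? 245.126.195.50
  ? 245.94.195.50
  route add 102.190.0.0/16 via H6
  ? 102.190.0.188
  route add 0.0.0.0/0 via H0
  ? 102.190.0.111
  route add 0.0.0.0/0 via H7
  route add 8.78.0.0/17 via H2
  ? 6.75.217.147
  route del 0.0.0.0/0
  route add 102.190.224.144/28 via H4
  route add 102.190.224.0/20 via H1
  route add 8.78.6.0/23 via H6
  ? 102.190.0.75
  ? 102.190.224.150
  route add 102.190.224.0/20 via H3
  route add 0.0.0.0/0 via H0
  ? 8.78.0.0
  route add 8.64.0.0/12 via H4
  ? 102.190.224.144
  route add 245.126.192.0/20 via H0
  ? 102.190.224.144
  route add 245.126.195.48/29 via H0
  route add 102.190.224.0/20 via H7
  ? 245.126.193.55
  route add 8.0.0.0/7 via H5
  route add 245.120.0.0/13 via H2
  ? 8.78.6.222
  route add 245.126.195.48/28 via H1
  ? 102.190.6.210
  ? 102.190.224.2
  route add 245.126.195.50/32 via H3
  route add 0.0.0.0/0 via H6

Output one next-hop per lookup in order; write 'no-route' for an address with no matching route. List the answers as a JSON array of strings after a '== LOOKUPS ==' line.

Apply in order:
  add 0.0.0.0/0 -> H6 at depth 0
  del 0.0.0.0/0 (clear depth 0)
  add 0.0.0.0/0 -> H0 at depth 0
  Q 95.102.7.30: descend ε ; hops seen [H0] ; pick H0
  del 0.0.0.0/0 (clear depth 0)
  add 245.126.195.50/32 -> H4 at depth 32
  Q 245.126.195.50: descend 11110101011111101100001100110010 ; hops seen [H4] ; pick H4
  Q 245.94.195.50: descend 1111010101 ; hops seen [∅] ; pick no-route
  add 102.190.0.0/16 -> H6 at depth 16
  Q 102.190.0.188: descend 0110011010111110 ; hops seen [H6] ; pick H6
  add 0.0.0.0/0 -> H0 at depth 0
  Q 102.190.0.111: descend 0110011010111110 ; hops seen [H0,H6] ; pick H6
  add 0.0.0.0/0 -> H7 at depth 0
  add 8.78.0.0/17 -> H2 at depth 17
  Q 6.75.217.147: descend 0000 ; hops seen [H7] ; pick H7
  del 0.0.0.0/0 (clear depth 0)
  add 102.190.224.144/28 -> H4 at depth 28
  add 102.190.224.0/20 -> H1 at depth 20
  add 8.78.6.0/23 -> H6 at depth 23
  Q 102.190.0.75: descend 0110011010111110 ; hops seen [H6] ; pick H6
  Q 102.190.224.150: descend 0110011010111110111000001001 ; hops seen [H6,H1,H4] ; pick H4
  add 102.190.224.0/20 -> H3 at depth 20
  add 0.0.0.0/0 -> H0 at depth 0
  Q 8.78.0.0: descend 000010000100111000000 ; hops seen [H0,H2] ; pick H2
  add 8.64.0.0/12 -> H4 at depth 12
  Q 102.190.224.144: descend 0110011010111110111000001001 ; hops seen [H0,H6,H3,H4] ; pick H4
  add 245.126.192.0/20 -> H0 at depth 20
  Q 102.190.224.144: descend 0110011010111110111000001001 ; hops seen [H0,H6,H3,H4] ; pick H4
  add 245.126.195.48/29 -> H0 at depth 29
  add 102.190.224.0/20 -> H7 at depth 20
  Q 245.126.193.55: descend 1111010101111110110000 ; hops seen [H0,H0] ; pick H0
  add 8.0.0.0/7 -> H5 at depth 7
  add 245.120.0.0/13 -> H2 at depth 13
  Q 8.78.6.222: descend 00001000010011100000011 ; hops seen [H0,H5,H4,H2,H6] ; pick H6
  add 245.126.195.48/28 -> H1 at depth 28
  Q 102.190.6.210: descend 0110011010111110 ; hops seen [H0,H6] ; pick H6
  Q 102.190.224.2: descend 011001101011111011100000 ; hops seen [H0,H6,H7] ; pick H7
  add 245.126.195.50/32 -> H3 at depth 32
  add 0.0.0.0/0 -> H6 at depth 0

== LOOKUPS ==
["H0","H4","no-route","H6","H6","H7","H6","H4","H2","H4","H4","H0","H6","H6","H7"]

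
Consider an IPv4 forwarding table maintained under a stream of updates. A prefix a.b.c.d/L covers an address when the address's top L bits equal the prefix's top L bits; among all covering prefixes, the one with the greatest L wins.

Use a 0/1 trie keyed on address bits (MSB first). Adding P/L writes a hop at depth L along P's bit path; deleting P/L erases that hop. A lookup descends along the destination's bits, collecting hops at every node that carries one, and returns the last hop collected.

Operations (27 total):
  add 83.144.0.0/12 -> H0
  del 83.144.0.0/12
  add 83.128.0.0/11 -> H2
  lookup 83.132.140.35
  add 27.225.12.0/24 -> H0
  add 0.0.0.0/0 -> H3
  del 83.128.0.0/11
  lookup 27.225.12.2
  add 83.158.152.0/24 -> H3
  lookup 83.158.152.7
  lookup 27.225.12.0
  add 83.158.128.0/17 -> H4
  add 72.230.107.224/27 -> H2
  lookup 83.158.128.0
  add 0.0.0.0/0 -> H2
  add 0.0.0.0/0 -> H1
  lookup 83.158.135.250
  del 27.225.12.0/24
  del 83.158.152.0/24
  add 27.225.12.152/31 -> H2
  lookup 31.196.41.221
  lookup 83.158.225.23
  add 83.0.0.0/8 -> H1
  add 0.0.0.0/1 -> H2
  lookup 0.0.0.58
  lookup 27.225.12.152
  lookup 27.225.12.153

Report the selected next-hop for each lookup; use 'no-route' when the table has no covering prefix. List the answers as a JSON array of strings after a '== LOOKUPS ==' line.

Trace:
  + 83.144.0.0/12 (H0) depth=12
  - 83.144.0.0/12 clear@12
  + 83.128.0.0/11 (H2) depth=11
  Q 83.132.140.35: descend 01010011100 ; hops seen [H2] ; pick H2
  + 27.225.12.0/24 (H0) depth=24
  + 0.0.0.0/0 (H3) depth=0
  - 83.128.0.0/11 clear@11
  Q 27.225.12.2: descend 000110111110000100001100 ; hops seen [H3,H0] ; pick H0
  + 83.158.152.0/24 (H3) depth=24
  Q 83.158.152.7: descend 010100111001111010011000 ; hops seen [H3,H3] ; pick H3
  Q 27.225.12.0: descend 000110111110000100001100 ; hops seen [H3,H0] ; pick H0
  + 83.158.128.0/17 (H4) depth=17
  + 72.230.107.224/27 (H2) depth=27
  Q 83.158.128.0: descend 0101001110011110100 ; hops seen [H3,H4] ; pick H4
  + 0.0.0.0/0 (H2) depth=0
  + 0.0.0.0/0 (H1) depth=0
  Q 83.158.135.250: descend 0101001110011110100 ; hops seen [H1,H4] ; pick H4
  - 27.225.12.0/24 clear@24
  - 83.158.152.0/24 clear@24
  + 27.225.12.152/31 (H2) depth=31
  Q 31.196.41.221: descend 00011 ; hops seen [H1] ; pick H1
  Q 83.158.225.23: descend 01010011100111101 ; hops seen [H1,H4] ; pick H4
  + 83.0.0.0/8 (H1) depth=8
  + 0.0.0.0/1 (H2) depth=1
  Q 0.0.0.58: descend 000 ; hops seen [H1,H2] ; pick H2
  Q 27.225.12.152: descend 0001101111100001000011001001100 ; hops seen [H1,H2,H2] ; pick H2
  Q 27.225.12.153: descend 0001101111100001000011001001100 ; hops seen [H1,H2,H2] ; pick H2

== LOOKUPS ==
["H2","H0","H3","H0","H4","H4","H1","H4","H2","H2","H2"]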